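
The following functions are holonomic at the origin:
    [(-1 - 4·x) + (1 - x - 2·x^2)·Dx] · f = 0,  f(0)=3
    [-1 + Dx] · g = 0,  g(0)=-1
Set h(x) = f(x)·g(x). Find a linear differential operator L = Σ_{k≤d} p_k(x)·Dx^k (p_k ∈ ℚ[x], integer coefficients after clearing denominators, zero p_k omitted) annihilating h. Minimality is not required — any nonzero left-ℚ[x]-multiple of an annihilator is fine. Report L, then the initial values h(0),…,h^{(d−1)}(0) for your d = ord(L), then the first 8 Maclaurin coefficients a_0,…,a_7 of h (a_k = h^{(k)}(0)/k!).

L = (2 + 3·x - 2·x^2) + (-1 + x + 2·x^2)·Dx  (order 1).
h: a_k = -3, -6, -27/2, -26, -425/8, -2103/20, -50737/240, -44279/105, …
ICs: h(0) = -3.

f: a_k = 3, 3, 9, 15, 33, 63, 129, 255, …
g: a_k = -1, -1, -1/2, -1/6, -1/24, -1/120, -1/720, -1/5040, …
Sym-product of L_f,L_g gives L₀ (≤ ord 1).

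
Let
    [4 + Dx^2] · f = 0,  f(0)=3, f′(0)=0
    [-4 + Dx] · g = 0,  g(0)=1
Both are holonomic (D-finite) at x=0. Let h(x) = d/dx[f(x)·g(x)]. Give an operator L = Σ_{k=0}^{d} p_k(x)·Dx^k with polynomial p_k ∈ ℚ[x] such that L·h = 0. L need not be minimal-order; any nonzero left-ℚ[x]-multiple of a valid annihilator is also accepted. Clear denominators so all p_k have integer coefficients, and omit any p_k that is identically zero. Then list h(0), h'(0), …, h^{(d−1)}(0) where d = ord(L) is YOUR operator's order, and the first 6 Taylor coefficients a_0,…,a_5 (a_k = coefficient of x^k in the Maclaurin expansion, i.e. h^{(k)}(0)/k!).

L = 20 - 8·Dx + Dx^2  (order 2).
h: a_k = 12, 36, 24, -56, -152, -936/5, …
ICs: h(0) = 12, h′(0) = 36.

f: a_k = 3, 0, -6, 0, 2, 0, …
g: a_k = 1, 4, 8, 32/3, 32/3, 128/15, …
h₀=f·g: eliminate ⇒ L₀, order ≤ 2·1.
Derive L from L₀ (diff closure).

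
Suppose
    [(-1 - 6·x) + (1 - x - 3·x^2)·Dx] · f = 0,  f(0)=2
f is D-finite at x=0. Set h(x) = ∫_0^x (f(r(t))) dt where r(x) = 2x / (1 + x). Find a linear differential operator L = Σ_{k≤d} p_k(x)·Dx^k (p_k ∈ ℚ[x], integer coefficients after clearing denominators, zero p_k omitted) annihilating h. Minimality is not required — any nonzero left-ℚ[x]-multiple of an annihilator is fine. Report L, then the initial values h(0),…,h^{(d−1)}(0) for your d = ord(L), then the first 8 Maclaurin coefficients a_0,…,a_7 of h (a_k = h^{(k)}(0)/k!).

L = (2 + 26·x)·Dx + (-1 - x + 13·x^2 + 13·x^3)·Dx^2  (order 2).
h: a_k = 0, 2, 2, 28/3, 13, 364/5, 338/3, 676, …
ICs: h(0) = 0, h′(0) = 2.

f: a_k = 2, 2, 8, 14, 38, 80, 194, 434, …
Change of var in L_f (x↦r) gives L₀.
h=∫₀ˣh₀: take L = L₀·Dx.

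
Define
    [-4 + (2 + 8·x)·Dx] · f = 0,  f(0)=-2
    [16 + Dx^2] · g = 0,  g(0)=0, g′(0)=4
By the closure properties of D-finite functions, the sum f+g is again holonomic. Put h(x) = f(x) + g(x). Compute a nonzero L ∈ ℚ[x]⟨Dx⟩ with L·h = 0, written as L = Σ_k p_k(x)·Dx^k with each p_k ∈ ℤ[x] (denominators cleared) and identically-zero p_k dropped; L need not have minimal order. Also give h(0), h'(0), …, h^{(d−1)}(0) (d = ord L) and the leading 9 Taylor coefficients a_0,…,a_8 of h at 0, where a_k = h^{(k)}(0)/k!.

f: a_k = -2, -4, 4, -8, 20, -56, 168, -528, 1716, …
g: a_k = 0, 4, 0, -32/3, 0, 128/15, 0, -1024/315, 0, …
L₀ := lclm(L_f,L_g); ord L₀ ≤ 1+2.
L = (-224 - 1024·x - 2048·x^2) + (48 + 704·x + 3072·x^2 + 4096·x^3)·Dx + (-14 - 64·x - 128·x^2)·Dx^2 + (3 + 44·x + 192·x^2 + 256·x^3)·Dx^3  (order 3).
h: a_k = -2, 0, 4, -56/3, 20, -712/15, 168, -167344/315, 1716, …
ICs: h(0) = -2, h′(0) = 0, h′′(0) = 8.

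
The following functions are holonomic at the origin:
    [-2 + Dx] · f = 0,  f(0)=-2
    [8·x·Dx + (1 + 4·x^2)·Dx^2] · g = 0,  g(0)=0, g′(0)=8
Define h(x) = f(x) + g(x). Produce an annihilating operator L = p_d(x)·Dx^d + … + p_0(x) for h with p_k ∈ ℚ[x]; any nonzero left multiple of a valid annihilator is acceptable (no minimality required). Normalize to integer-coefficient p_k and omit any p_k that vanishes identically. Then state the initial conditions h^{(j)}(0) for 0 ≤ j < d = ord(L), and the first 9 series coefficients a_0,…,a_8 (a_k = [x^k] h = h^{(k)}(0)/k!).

L = (8 - 32·x - 32·x^2)·Dx + (-6 + 12·x + 8·x^2 - 16·x^3)·Dx^2 + (1 + 2·x + 4·x^2 + 8·x^3)·Dx^3  (order 3).
h: a_k = -2, 4, -4, -40/3, -4/3, 376/15, -8/45, -23056/315, -4/315, …
ICs: h(0) = -2, h′(0) = 4, h′′(0) = -8.

f: a_k = -2, -4, -4, -8/3, -4/3, -8/15, -8/45, -16/315, -4/315, …
g: a_k = 0, 8, 0, -32/3, 0, 128/5, 0, -512/7, 0, …
f+g: L₀ = lclm(L_f,L_g), ord ≤ 1+2.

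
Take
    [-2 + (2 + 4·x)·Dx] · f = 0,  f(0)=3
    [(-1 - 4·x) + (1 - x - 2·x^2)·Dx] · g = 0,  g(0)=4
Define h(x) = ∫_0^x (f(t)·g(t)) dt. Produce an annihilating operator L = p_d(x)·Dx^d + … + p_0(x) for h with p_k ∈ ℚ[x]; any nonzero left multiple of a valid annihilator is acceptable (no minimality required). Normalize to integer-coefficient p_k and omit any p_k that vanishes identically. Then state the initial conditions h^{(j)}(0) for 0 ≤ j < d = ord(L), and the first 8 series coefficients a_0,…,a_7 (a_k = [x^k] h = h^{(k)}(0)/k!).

f: a_k = 3, 3, -3/2, 3/2, -15/8, 21/8, -63/16, 99/16, …
g: a_k = 4, 4, 12, 20, 44, 84, 172, 340, …
Product ⇒ symmetric product L₀, ord ≤ 1.
h=∫₀ˣh₀: take L = L₀·Dx.
L = (2 + 5·x + 6·x^2)·Dx + (-1 - x + 4·x^2 + 4·x^3)·Dx^2  (order 2).
h: a_k = 0, 12, 12, 14, 24, 69/2, 125/2, 2817/28, …
ICs: h(0) = 0, h′(0) = 12.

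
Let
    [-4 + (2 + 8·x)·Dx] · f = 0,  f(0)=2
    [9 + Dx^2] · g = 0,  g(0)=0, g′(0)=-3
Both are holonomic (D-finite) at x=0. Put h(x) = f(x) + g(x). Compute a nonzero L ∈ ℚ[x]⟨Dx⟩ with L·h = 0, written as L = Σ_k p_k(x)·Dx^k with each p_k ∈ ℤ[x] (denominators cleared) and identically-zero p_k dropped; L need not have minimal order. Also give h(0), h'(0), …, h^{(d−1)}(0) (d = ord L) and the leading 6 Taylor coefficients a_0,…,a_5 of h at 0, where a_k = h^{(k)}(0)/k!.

f: a_k = 2, 4, -4, 8, -20, 56, …
g: a_k = 0, -3, 0, 9/2, 0, -81/40, …
Sum ⇒ L₀ = lclm(L_f,L_g) in ℚ(x)⟨Dx⟩.
L = (-378 - 1296·x - 2592·x^2) + (45 + 828·x + 3888·x^2 + 5184·x^3)·Dx + (-42 - 144·x - 288·x^2)·Dx^2 + (5 + 92·x + 432·x^2 + 576·x^3)·Dx^3  (order 3).
h: a_k = 2, 1, -4, 25/2, -20, 2159/40, …
ICs: h(0) = 2, h′(0) = 1, h′′(0) = -8.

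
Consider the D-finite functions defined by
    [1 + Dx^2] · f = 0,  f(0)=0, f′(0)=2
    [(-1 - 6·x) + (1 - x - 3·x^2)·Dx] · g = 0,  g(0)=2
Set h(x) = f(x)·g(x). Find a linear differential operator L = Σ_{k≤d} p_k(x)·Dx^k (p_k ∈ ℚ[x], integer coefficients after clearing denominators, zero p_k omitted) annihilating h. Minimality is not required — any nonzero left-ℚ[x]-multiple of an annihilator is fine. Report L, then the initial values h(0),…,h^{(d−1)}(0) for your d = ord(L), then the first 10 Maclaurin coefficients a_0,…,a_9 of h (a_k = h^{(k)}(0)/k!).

L = (5 + x + 3·x^2) + (2 + 12·x)·Dx + (-1 + x + 3·x^2)·Dx^2  (order 2).
h: a_k = 0, 4, 4, 46/3, 82/3, 2201/30, 4661/30, 473087/1260, 1060373/1260, 25504807/12960, …
ICs: h(0) = 0, h′(0) = 4.

f: a_k = 0, 2, 0, -1/3, 0, 1/60, 0, -1/2520, 0, 1/181440, …
g: a_k = 2, 2, 8, 14, 38, 80, 194, 434, 1016, 2318, …
L₀ := L_f ⊗_s L_g (sym. prod.), ord ≤ 2.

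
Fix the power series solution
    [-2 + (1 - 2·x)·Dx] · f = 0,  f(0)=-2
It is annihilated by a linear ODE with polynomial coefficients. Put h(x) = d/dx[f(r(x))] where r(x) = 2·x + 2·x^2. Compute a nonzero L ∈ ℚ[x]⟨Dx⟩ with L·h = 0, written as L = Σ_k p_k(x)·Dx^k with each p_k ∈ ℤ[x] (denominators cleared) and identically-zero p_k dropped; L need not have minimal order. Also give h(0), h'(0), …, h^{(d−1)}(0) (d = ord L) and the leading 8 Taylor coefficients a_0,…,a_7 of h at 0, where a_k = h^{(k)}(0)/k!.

L = (10 + 24·x + 24·x^2) + (-1 + 2·x + 12·x^2 + 8·x^3)·Dx  (order 1).
h: a_k = -8, -80, -576, -3712, -22400, -129792, -731136, -4034560, …
ICs: h(0) = -8.

f: a_k = -2, -4, -8, -16, -32, -64, -128, -256, …
Substitute x→r, Dx→(1/r')Dx; clear ⇒ L₀.
h=h₀': d/dx-closure on L₀ ⇒ L.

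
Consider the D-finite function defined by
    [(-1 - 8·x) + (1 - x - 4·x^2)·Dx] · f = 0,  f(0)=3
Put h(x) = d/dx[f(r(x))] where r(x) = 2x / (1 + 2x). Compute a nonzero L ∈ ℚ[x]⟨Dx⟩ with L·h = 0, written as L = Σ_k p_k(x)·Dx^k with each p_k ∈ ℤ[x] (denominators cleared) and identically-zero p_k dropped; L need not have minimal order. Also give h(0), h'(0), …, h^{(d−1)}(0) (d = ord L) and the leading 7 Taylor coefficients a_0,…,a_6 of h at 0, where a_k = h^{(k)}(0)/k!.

L = (16 + 96·x + 960·x^2 + 1152·x^3) + (-1 - 22·x - 60·x^2 + 248·x^3 + 576·x^4)·Dx  (order 1).
h: a_k = 6, 96, 0, 3072, -7680, 92160, -387072, …
ICs: h(0) = 6.

f: a_k = 3, 3, 15, 27, 87, 195, 543, …
h₀=f(r): pull back L_f along r ⇒ L₀.
Derive L from L₀ (diff closure).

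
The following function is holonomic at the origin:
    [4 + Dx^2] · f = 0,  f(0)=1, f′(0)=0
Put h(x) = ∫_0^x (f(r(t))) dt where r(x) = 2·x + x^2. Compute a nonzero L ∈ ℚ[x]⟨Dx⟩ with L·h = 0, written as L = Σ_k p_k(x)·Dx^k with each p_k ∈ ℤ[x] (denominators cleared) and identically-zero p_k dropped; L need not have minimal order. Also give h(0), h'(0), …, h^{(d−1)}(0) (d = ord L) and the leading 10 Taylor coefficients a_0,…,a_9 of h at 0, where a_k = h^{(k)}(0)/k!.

L = (16 + 48·x + 48·x^2 + 16·x^3)·Dx - Dx^2 + (1 + x)·Dx^3  (order 3).
h: a_k = 0, 1, 0, -8/3, -2, 26/15, 32/9, 464/315, -22/15, -5998/2835, …
ICs: h(0) = 0, h′(0) = 1, h′′(0) = 0.

f: a_k = 1, 0, -2, 0, 2/3, 0, -4/45, 0, 2/315, 0, …
f∘r: x↦r, Dx↦Dx/r' in L_f ⇒ L₀.
h=∫h₀ ⇒ L = L₀·Dx.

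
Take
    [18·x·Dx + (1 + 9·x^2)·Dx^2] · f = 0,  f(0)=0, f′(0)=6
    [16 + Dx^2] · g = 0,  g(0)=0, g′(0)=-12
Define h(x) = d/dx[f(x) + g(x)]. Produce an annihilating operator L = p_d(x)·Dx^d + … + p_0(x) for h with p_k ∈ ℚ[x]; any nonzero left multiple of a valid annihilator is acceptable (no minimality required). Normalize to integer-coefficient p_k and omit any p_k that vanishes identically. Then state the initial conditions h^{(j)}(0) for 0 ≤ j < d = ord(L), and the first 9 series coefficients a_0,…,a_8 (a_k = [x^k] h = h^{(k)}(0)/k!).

L = (-13248·x + 181440·x^3 + 186624·x^5) + (-16 + 6048·x^2 + 66096·x^4 + 93312·x^6)·Dx + (-828·x + 11340·x^3 + 11664·x^5)·Dx^2 + (-1 + 378·x^2 + 4131·x^4 + 5832·x^6)·Dx^3  (order 3).
h: a_k = -6, 0, 42, 0, 358, 0, -64586/15, 0, 4131382/105, …
ICs: h(0) = -6, h′(0) = 0, h′′(0) = 84.

f: a_k = 0, 6, 0, -18, 0, 486/5, 0, -4374/7, 0, …
g: a_k = 0, -12, 0, 32, 0, -128/5, 0, 1024/105, 0, …
L₀ := lclm(L_f,L_g); ord L₀ ≤ 2+2.
h=h₀': d/dx-closure on L₀ ⇒ L.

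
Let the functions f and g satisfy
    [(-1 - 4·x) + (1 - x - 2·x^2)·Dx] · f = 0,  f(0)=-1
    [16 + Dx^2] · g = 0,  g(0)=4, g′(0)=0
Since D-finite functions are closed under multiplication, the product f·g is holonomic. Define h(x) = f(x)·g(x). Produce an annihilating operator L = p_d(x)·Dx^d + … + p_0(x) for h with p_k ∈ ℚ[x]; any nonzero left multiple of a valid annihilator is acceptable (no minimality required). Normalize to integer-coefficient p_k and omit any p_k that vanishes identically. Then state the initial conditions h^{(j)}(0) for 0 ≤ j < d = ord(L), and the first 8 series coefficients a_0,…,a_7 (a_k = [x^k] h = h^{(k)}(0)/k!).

L = (-12 + 16·x + 32·x^2) + (2 + 8·x)·Dx + (-1 + x + 2·x^2)·Dx^2  (order 2).
h: a_k = -4, -4, 20, 12, 28/3, 100/3, 3364/45, 6364/45, …
ICs: h(0) = -4, h′(0) = -4.

f: a_k = -1, -1, -3, -5, -11, -21, -43, -85, …
g: a_k = 4, 0, -32, 0, 128/3, 0, -1024/45, 0, …
Sym-product of L_f,L_g gives L₀ (≤ ord 2).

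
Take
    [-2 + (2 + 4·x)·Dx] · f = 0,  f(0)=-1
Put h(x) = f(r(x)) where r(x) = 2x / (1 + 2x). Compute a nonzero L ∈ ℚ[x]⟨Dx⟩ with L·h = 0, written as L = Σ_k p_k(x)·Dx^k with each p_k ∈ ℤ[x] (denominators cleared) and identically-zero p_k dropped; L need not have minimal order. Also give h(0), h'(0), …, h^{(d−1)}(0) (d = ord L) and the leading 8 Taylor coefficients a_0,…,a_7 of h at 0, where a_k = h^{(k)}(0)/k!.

f: a_k = -1, -1, 1/2, -1/2, 5/8, -7/8, 21/16, -33/16, …
h₀=f(r): pull back L_f along r ⇒ L₀.
L = -2 + (1 + 8·x + 12·x^2)·Dx  (order 1).
h: a_k = -1, -2, 6, -20, 74, -300, 1308, -6024, …
ICs: h(0) = -1.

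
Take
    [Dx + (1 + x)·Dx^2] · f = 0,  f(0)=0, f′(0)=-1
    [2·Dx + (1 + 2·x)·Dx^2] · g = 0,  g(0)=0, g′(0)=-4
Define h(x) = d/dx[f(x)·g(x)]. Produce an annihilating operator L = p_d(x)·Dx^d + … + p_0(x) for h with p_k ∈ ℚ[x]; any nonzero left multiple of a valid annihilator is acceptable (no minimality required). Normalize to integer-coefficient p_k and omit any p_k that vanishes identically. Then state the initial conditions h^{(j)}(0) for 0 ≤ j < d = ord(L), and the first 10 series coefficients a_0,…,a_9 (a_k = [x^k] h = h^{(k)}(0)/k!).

L = (20 + 48·x + 32·x^2) + (66 + 268·x + 360·x^2 + 160·x^3)·Dx + (32 + 180·x + 372·x^2 + 336·x^3 + 112·x^4)·Dx^2 + (3 + 22·x + 63·x^2 + 88·x^3 + 60·x^4 + 16·x^5)·Dx^3  (order 3).
h: a_k = 0, 8, -18, 104/3, -65, 1834/15, -1162/5, 9376/21, -60579/70, 532039/315, …
ICs: h(0) = 0, h′(0) = 8, h′′(0) = -36.

f: a_k = 0, -1, 1/2, -1/3, 1/4, -1/5, 1/6, -1/7, 1/8, -1/9, …
g: a_k = 0, -4, 4, -16/3, 8, -64/5, 64/3, -256/7, 64, -1024/9, …
Sym-product of L_f,L_g gives L₀ (≤ ord 4).
Derive L from L₀ (diff closure).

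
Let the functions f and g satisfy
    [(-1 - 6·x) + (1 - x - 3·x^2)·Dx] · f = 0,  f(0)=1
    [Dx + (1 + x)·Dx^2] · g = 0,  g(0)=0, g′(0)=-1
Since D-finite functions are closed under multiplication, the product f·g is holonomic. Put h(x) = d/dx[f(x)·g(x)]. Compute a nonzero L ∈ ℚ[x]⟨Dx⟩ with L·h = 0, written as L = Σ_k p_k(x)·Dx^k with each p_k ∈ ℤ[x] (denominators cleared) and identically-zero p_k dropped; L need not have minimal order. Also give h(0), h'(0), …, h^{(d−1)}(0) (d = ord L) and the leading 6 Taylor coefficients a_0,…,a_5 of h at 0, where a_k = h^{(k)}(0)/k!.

L = (142 + 378·x + 324·x^2) + (19 + 173·x + 396·x^2 + 252·x^3)·Dx + (-7 - 12·x + 28·x^2 + 69·x^3 + 36·x^4)·Dx^2  (order 2).
h: a_k = -1, -1, -23/2, -61/3, -1007/12, -956/5, …
ICs: h(0) = -1, h′(0) = -1.

f: a_k = 1, 1, 4, 7, 19, 40, …
g: a_k = 0, -1, 1/2, -1/3, 1/4, -1/5, …
Sym-product of L_f,L_g gives L₀ (≤ ord 2).
Differentiate: ansatz ord ≤ ord L₀ ⇒ L.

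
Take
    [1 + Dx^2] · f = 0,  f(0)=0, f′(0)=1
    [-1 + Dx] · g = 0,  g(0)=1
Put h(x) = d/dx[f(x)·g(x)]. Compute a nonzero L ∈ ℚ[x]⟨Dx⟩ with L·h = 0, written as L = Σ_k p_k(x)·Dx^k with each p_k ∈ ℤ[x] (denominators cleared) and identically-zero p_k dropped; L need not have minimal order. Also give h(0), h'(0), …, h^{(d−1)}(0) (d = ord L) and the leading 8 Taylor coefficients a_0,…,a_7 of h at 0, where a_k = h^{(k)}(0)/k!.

f: a_k = 0, 1, 0, -1/6, 0, 1/120, 0, -1/5040, …
g: a_k = 1, 1, 1/2, 1/6, 1/24, 1/120, 1/720, 1/5040, …
L₀ := L_f ⊗_s L_g (sym. prod.), ord ≤ 2.
Derive L from L₀ (diff closure).
L = 2 - 2·Dx + Dx^2  (order 2).
h: a_k = 1, 2, 1, 0, -1/6, -1/15, -1/90, 0, …
ICs: h(0) = 1, h′(0) = 2.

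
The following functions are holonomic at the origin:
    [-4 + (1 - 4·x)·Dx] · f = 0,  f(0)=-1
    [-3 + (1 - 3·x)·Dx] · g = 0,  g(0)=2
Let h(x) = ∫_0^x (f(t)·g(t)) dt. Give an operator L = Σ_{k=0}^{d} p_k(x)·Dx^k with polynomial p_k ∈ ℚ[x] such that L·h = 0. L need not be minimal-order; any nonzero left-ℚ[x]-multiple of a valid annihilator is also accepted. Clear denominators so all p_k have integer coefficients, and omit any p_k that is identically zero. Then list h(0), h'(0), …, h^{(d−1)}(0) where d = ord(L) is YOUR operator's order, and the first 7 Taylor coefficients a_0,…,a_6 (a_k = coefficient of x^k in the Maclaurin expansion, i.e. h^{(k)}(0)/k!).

f: a_k = -1, -4, -16, -64, -256, -1024, -4096, …
g: a_k = 2, 6, 18, 54, 162, 486, 1458, …
Sym-product of L_f,L_g gives L₀ (≤ ord 1).
h=∫₀ˣh₀: take L = L₀·Dx.
L = (-7 + 24·x)·Dx + (1 - 7·x + 12·x^2)·Dx^2  (order 2).
h: a_k = 0, -2, -7, -74/3, -175/2, -1562/5, -3367/3, …
ICs: h(0) = 0, h′(0) = -2.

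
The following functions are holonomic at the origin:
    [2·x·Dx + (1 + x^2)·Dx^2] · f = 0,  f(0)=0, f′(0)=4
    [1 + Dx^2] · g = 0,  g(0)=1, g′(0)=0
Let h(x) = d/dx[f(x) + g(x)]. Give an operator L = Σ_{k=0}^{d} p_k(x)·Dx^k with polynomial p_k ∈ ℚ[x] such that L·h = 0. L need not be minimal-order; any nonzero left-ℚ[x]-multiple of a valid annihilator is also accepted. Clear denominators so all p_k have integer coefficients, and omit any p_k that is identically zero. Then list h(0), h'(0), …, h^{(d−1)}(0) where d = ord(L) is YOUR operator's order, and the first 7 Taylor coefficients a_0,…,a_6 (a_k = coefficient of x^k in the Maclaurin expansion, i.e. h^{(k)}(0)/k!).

L = (-22·x + 28·x^3 + 2·x^5) + (-1 + 7·x^2 + 9·x^4 + x^6)·Dx + (-22·x + 28·x^3 + 2·x^5)·Dx^2 + (-1 + 7·x^2 + 9·x^4 + x^6)·Dx^3  (order 3).
h: a_k = 4, -1, -4, 1/6, 4, -1/120, -4, …
ICs: h(0) = 4, h′(0) = -1, h′′(0) = -8.

f: a_k = 0, 4, 0, -4/3, 0, 4/5, 0, …
g: a_k = 1, 0, -1/2, 0, 1/24, 0, -1/720, …
L₀ := lclm(L_f,L_g); ord L₀ ≤ 2+2.
Differentiate: ansatz ord ≤ ord L₀ ⇒ L.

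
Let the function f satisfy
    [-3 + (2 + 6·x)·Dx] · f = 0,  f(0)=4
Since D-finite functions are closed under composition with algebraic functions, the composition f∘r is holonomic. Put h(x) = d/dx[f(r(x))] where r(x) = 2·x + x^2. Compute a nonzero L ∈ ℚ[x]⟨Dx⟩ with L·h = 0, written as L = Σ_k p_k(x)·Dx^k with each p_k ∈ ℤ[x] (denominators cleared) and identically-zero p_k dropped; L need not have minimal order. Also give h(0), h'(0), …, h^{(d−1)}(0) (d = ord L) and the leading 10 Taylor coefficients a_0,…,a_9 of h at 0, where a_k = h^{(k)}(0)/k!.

f: a_k = 4, 6, -9/2, 27/4, -405/32, 1701/64, -15309/256, 72171/512, -2814669/8192, 14073345/16384, …
L₀ from L_f via x↦r, Dx↦r'^{-1}Dx.
Derive L from L₀ (diff closure).
L = -2 + (-1 - 7·x - 9·x^2 - 3·x^3)·Dx  (order 1).
h: a_k = 12, -24, 108, -504, 2430, -11988, 60102, -304884, 3120849/2, -8042085, …
ICs: h(0) = 12.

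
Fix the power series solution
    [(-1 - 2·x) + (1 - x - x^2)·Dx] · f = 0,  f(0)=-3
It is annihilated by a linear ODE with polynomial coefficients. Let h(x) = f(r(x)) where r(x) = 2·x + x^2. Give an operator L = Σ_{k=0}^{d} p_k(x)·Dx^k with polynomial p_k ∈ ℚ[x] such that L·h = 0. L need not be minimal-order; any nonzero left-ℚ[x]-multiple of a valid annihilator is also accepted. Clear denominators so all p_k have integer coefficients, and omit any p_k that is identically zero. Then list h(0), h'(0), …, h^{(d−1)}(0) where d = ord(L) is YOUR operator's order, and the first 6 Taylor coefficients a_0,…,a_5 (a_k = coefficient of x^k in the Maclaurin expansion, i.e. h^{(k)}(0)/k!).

L = (2 + 10·x + 12·x^2 + 4·x^3) + (-1 + 2·x + 5·x^2 + 4·x^3 + x^4)·Dx  (order 1).
h: a_k = -3, -6, -27, -96, -354, -1302, …
ICs: h(0) = -3.

f: a_k = -3, -3, -6, -9, -15, -24, …
f∘r: x↦r, Dx↦Dx/r' in L_f ⇒ L₀.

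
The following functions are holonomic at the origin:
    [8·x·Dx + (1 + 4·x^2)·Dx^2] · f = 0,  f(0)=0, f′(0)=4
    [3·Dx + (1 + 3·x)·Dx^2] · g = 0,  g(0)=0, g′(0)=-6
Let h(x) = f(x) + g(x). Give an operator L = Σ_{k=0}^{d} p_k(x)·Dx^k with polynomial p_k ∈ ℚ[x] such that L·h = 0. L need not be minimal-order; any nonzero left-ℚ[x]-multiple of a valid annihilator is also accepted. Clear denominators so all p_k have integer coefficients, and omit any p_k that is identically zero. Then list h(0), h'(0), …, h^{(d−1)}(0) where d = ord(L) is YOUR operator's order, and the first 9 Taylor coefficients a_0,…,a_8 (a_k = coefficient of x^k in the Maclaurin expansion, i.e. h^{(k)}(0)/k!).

L = (-24 - 216·x + 288·x^2 + 288·x^3)·Dx + (-26 - 48·x - 120·x^2 + 576·x^3 + 576·x^4)·Dx^2 + (-3 - x + 24·x^2 + 32·x^3 + 144·x^4 + 144·x^5)·Dx^3  (order 3).
h: a_k = 0, -2, 9, -70/3, 81/2, -422/5, 243, -4630/7, 6561/4, …
ICs: h(0) = 0, h′(0) = -2, h′′(0) = 18.

f: a_k = 0, 4, 0, -16/3, 0, 64/5, 0, -256/7, 0, …
g: a_k = 0, -6, 9, -18, 81/2, -486/5, 243, -4374/7, 6561/4, …
f+g: L₀ = lclm(L_f,L_g), ord ≤ 2+2.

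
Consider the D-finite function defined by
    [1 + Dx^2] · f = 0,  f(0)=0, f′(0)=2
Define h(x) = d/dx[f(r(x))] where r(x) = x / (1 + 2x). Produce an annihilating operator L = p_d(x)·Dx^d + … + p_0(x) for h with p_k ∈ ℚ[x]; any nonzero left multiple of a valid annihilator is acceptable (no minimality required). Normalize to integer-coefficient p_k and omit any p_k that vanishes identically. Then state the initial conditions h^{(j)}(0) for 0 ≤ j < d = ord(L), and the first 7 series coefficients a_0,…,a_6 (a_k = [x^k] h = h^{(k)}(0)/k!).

f: a_k = 0, 2, 0, -1/3, 0, 1/60, 0, …
Substitute x→r, Dx→(1/r')Dx; clear ⇒ L₀.
h=h₀': d/dx-closure on L₀ ⇒ L.
L = (25 + 96·x + 96·x^2) + (12 + 72·x + 144·x^2 + 96·x^3)·Dx + (1 + 8·x + 24·x^2 + 32·x^3 + 16·x^4)·Dx^2  (order 2).
h: a_k = 2, -8, 23, -56, 1441/12, -225, 123479/360, …
ICs: h(0) = 2, h′(0) = -8.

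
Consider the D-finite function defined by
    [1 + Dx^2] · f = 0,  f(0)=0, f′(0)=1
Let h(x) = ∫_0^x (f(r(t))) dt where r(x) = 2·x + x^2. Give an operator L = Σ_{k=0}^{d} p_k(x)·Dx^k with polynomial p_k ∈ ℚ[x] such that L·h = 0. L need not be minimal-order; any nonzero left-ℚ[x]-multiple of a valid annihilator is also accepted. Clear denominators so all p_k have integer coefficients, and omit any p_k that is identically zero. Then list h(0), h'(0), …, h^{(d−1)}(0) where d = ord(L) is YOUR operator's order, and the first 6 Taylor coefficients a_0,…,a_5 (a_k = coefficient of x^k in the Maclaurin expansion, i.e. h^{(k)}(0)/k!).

f: a_k = 0, 1, 0, -1/6, 0, 1/120, …
L₀ from L_f via x↦r, Dx↦r'^{-1}Dx.
h=∫₀ˣh₀: take L = L₀·Dx.
L = (4 + 12·x + 12·x^2 + 4·x^3)·Dx - Dx^2 + (1 + x)·Dx^3  (order 3).
h: a_k = 0, 0, 1, 1/3, -1/3, -2/5, …
ICs: h(0) = 0, h′(0) = 0, h′′(0) = 2.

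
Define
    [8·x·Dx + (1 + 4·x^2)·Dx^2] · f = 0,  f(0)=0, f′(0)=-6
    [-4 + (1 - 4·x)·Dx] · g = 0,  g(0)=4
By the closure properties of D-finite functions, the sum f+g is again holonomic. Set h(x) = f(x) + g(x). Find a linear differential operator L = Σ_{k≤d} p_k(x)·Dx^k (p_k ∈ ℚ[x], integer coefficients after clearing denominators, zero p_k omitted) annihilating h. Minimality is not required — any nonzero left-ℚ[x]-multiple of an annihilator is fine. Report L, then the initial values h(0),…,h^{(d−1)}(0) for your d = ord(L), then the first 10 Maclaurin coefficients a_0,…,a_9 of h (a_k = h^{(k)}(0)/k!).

f: a_k = 0, -6, 0, 8, 0, -96/5, 0, 384/7, 0, -512/3, …
g: a_k = 4, 16, 64, 256, 1024, 4096, 16384, 65536, 262144, 1048576, …
h₀=f+g: left-lcm gives L₀, ord ≤ 3.
L = (8 - 128·x - 96·x^2)·Dx + (-13 + 8·x - 100·x^2 - 96·x^3)·Dx^2 + (1 - 3·x - 12·x^3 - 16·x^4)·Dx^3  (order 3).
h: a_k = 4, 10, 64, 264, 1024, 20384/5, 16384, 459136/7, 262144, 3145216/3, …
ICs: h(0) = 4, h′(0) = 10, h′′(0) = 128.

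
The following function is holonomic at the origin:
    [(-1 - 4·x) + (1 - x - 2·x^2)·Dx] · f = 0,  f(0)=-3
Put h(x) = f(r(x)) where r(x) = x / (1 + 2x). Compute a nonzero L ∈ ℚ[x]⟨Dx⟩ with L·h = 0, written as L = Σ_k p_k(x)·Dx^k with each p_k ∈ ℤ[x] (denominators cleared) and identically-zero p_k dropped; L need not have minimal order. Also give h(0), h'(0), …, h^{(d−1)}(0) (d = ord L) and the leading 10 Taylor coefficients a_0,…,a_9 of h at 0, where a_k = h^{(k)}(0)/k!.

f: a_k = -3, -3, -9, -15, -33, -63, -129, -255, -513, -1023, …
h₀=f(r): pull back L_f along r ⇒ L₀.
L = (-1 - 6·x) + (1 + 5·x + 6·x^2)·Dx  (order 1).
h: a_k = -3, -3, -3, 9, -27, 81, -243, 729, -2187, 6561, …
ICs: h(0) = -3.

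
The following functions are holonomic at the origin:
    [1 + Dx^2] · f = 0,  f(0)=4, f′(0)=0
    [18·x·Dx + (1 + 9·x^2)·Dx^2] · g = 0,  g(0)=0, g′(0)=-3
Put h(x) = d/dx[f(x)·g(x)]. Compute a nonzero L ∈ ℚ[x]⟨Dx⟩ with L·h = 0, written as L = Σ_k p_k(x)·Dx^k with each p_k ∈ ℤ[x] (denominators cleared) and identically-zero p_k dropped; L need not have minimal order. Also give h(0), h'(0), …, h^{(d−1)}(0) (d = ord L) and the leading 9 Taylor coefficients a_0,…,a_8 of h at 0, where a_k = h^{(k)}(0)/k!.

L = (38998 + 738774·x^2 + 15162957·x^4 + 3032640·x^6 - 78732·x^8 - 1771470·x^10 + 531441·x^12) + (20772·x + 1033884·x^3 + 7902360·x^5 + 2624400·x^7 + 1180980·x^9 + 2125764·x^11)·Dx + (39368 + 755028·x^2 + 15369750·x^4 + 3887028·x^6 + 314928·x^8 - 1417176·x^10 + 1062882·x^12)·Dx^2 + (20772·x + 1033884·x^3 + 7902360·x^5 + 2624400·x^7 + 1180980·x^9 + 2125764·x^11)·Dx^3 + (370 + 16254·x^2 + 206793·x^4 + 854388·x^6 + 393660·x^8 + 354294·x^10 + 531441·x^12)·Dx^4  (order 4).
h: a_k = -12, 0, 126, 0, -2129/2, 0, 566341/60, 0, -18912111/224, …
ICs: h(0) = -12, h′(0) = 0, h′′(0) = 252, h′′′(0) = 0.

f: a_k = 4, 0, -2, 0, 1/6, 0, -1/180, 0, 1/10080, …
g: a_k = 0, -3, 0, 9, 0, -243/5, 0, 2187/7, 0, …
Sym-product of L_f,L_g gives L₀ (≤ ord 4).
Differentiate: ansatz ord ≤ ord L₀ ⇒ L.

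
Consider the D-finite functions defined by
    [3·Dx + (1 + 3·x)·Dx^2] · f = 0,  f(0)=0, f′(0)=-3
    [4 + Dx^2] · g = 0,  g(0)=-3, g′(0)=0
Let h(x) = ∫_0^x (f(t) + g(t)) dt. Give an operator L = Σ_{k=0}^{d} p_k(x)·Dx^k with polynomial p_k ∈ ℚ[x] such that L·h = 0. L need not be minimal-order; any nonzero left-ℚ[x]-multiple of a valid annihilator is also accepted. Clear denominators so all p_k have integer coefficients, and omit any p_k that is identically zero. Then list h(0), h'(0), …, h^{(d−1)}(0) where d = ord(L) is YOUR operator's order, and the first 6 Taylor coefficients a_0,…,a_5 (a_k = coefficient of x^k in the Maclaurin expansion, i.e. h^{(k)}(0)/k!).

f: a_k = 0, -3, 9/2, -9, 81/4, -243/5, …
g: a_k = -3, 0, 6, 0, -2, 0, …
Sum ⇒ L₀ = lclm(L_f,L_g) in ℚ(x)⟨Dx⟩.
Integrate: L := L₀·Dx.
L = (348 + 144·x + 216·x^2)·Dx^2 + (44 + 180·x + 216·x^2 + 216·x^3)·Dx^3 + (87 + 36·x + 54·x^2)·Dx^4 + (11 + 45·x + 54·x^2 + 54·x^3)·Dx^5  (order 5).
h: a_k = 0, -3, -3/2, 7/2, -9/4, 73/20, …
ICs: h(0) = 0, h′(0) = -3, h′′(0) = -3, h′′′(0) = 21, h′′′′(0) = -54.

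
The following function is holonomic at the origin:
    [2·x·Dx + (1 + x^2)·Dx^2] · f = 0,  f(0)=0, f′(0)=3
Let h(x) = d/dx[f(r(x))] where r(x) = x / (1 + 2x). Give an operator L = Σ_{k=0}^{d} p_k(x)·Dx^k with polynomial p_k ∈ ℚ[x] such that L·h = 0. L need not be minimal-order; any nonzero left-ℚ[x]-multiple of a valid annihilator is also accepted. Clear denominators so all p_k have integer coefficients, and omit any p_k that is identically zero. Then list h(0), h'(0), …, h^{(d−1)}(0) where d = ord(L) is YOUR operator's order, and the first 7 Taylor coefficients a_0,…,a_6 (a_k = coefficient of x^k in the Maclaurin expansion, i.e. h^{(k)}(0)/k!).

f: a_k = 0, 3, 0, -1, 0, 3/5, 0, …
Change of var in L_f (x↦r) gives L₀.
h₀' ⇒ L via d/dx closure of L₀.
L = (4 + 10·x) + (1 + 4·x + 5·x^2)·Dx  (order 1).
h: a_k = 3, -12, 33, -72, 123, -132, -87, …
ICs: h(0) = 3.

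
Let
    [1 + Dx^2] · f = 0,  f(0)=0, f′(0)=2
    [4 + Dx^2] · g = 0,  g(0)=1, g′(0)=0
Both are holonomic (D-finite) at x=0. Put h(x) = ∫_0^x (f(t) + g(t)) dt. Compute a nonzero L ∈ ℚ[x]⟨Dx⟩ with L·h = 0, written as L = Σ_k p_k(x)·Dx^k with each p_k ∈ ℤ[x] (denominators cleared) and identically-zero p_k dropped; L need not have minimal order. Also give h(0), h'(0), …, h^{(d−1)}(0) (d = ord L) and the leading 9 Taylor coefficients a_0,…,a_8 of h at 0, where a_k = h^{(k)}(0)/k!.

f: a_k = 0, 2, 0, -1/3, 0, 1/60, 0, -1/2520, 0, …
g: a_k = 1, 0, -2, 0, 2/3, 0, -4/45, 0, 2/315, …
Weyl lclm of L_f,L_g ⇒ L₀ (ord ≤ 4).
h=∫₀ˣh₀: take L = L₀·Dx.
L = 4·Dx + 5·Dx^3 + Dx^5  (order 5).
h: a_k = 0, 1, 1, -2/3, -1/12, 2/15, 1/360, -4/315, -1/20160, …
ICs: h(0) = 0, h′(0) = 1, h′′(0) = 2, h′′′(0) = -4, h′′′′(0) = -2.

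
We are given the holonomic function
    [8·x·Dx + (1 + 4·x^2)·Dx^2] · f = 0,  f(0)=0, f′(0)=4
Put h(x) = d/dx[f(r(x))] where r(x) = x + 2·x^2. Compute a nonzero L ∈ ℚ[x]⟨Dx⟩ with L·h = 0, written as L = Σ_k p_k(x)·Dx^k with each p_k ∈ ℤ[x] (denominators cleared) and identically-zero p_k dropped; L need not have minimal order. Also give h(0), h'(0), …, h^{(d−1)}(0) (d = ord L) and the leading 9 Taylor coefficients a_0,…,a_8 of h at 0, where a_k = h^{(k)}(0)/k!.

L = (-4 + 8·x + 64·x^2 + 192·x^3 + 192·x^4) + (1 + 4·x + 4·x^2 + 32·x^3 + 80·x^4 + 64·x^5)·Dx  (order 1).
h: a_k = 4, 16, -16, -128, -256, 512, 3328, 4096, -17408, …
ICs: h(0) = 4.

f: a_k = 0, 4, 0, -16/3, 0, 64/5, 0, -256/7, 0, …
L₀ from L_f via x↦r, Dx↦r'^{-1}Dx.
Differentiate: ansatz ord ≤ ord L₀ ⇒ L.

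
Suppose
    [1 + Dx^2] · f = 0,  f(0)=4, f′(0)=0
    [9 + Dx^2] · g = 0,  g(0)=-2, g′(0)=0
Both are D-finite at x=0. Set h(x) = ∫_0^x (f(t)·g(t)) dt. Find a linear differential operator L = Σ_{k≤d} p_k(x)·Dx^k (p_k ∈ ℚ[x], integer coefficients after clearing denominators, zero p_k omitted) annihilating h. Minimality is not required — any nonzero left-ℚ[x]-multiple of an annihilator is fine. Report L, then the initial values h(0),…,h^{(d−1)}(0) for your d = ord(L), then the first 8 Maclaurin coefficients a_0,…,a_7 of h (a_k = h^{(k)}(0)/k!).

L = 64·Dx + 20·Dx^3 + Dx^5  (order 5).
h: a_k = 0, -8, 0, 40/3, 0, -136/15, 0, 208/63, …
ICs: h(0) = 0, h′(0) = -8, h′′(0) = 0, h′′′(0) = 80, h′′′′(0) = 0.

f: a_k = 4, 0, -2, 0, 1/6, 0, -1/180, 0, …
g: a_k = -2, 0, 9, 0, -27/4, 0, 81/40, 0, …
Product ⇒ symmetric product L₀, ord ≤ 4.
Integrate: L := L₀·Dx.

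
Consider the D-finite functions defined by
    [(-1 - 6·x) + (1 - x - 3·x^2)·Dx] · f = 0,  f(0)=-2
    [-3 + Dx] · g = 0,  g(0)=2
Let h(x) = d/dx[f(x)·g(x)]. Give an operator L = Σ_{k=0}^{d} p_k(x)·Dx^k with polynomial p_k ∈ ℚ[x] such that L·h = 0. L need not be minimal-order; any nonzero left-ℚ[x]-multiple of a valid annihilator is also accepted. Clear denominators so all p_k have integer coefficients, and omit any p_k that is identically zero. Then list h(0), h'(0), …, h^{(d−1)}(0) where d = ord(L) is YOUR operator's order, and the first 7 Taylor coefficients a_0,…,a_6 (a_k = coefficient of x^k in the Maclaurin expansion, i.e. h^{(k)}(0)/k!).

L = (23 + 30·x - 45·x^2 - 54·x^3 + 81·x^4) + (-4 + x + 24·x^2 - 27·x^4)·Dx  (order 1).
h: a_k = -16, -92, -336, -1054, -3038, -84129/10, -112934/5, …
ICs: h(0) = -16.

f: a_k = -2, -2, -8, -14, -38, -80, -194, …
g: a_k = 2, 6, 9, 9, 27/4, 81/20, 81/40, …
Product ⇒ symmetric product L₀, ord ≤ 1.
Differentiate: ansatz ord ≤ ord L₀ ⇒ L.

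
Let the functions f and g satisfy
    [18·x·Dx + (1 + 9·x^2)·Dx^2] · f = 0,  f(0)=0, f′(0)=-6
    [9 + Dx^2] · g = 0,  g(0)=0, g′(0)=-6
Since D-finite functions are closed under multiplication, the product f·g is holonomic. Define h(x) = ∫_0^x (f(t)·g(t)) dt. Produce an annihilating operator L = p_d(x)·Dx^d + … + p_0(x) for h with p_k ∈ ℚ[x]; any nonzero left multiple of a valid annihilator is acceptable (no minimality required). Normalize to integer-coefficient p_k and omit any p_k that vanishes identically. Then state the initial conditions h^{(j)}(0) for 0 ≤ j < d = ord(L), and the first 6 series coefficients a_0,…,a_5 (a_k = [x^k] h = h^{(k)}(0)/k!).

f: a_k = 0, -6, 0, 18, 0, -486/5, …
g: a_k = 0, -6, 0, 9, 0, -81/20, …
Sym-product of L_f,L_g gives L₀ (≤ ord 4).
∫: right-multiply L₀ by Dx.
L = (810 + 18954·x^2 + 72171·x^4 + 236196·x^6 + 531441·x^8)·Dx + (972·x + 14580·x^3 + 78732·x^5 + 236196·x^7)·Dx^2 + (108 + 2592·x^2 + 13122·x^4 + 52488·x^6 + 118098·x^8)·Dx^3 + (108·x + 1620·x^3 + 8748·x^5 + 26244·x^7)·Dx^4 + (2 + 54·x^2 + 567·x^4 + 2916·x^6 + 6561·x^8)·Dx^5  (order 5).
h: a_k = 0, 0, 0, 12, 0, -162/5, …
ICs: h(0) = 0, h′(0) = 0, h′′(0) = 0, h′′′(0) = 72, h′′′′(0) = 0.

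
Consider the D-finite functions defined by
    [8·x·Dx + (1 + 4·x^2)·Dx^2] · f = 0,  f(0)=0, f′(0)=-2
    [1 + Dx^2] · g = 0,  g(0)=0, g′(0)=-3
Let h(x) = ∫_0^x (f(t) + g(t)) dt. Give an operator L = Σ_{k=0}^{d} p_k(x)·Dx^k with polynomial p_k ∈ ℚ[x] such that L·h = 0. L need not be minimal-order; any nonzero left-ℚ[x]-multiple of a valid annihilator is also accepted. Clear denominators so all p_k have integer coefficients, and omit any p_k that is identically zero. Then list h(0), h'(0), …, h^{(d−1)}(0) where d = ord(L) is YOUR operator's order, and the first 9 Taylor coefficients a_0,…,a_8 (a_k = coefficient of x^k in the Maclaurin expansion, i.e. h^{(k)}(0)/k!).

f: a_k = 0, -2, 0, 8/3, 0, -32/5, 0, 128/7, 0, …
g: a_k = 0, -3, 0, 1/2, 0, -1/40, 0, 1/1680, 0, …
L₀ := lclm(L_f,L_g); ord L₀ ≤ 2+2.
∫: right-multiply L₀ by Dx.
L = (-376·x + 1600·x^3 + 128·x^5)·Dx^2 + (-7 + 76·x^2 + 432·x^4 + 64·x^6)·Dx^3 + (-376·x + 1600·x^3 + 128·x^5)·Dx^4 + (-7 + 76·x^2 + 432·x^4 + 64·x^6)·Dx^5  (order 5).
h: a_k = 0, 0, -5/2, 0, 19/24, 0, -257/240, 0, 30721/13440, …
ICs: h(0) = 0, h′(0) = 0, h′′(0) = -5, h′′′(0) = 0, h′′′′(0) = 19.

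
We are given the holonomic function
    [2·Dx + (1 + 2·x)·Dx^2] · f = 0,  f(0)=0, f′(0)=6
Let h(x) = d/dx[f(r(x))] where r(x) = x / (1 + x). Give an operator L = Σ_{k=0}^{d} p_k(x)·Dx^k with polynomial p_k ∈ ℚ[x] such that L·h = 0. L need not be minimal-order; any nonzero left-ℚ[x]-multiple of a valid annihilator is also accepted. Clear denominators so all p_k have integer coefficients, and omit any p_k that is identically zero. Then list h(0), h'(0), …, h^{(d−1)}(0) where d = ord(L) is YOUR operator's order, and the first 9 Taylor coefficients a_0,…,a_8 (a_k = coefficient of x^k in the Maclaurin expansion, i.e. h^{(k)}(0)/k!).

L = (4 + 6·x) + (1 + 4·x + 3·x^2)·Dx  (order 1).
h: a_k = 6, -24, 78, -240, 726, -2184, 6558, -19680, 59046, …
ICs: h(0) = 6.

f: a_k = 0, 6, -6, 8, -12, 96/5, -32, 384/7, -96, …
Change of var in L_f (x↦r) gives L₀.
Differentiate: ansatz ord ≤ ord L₀ ⇒ L.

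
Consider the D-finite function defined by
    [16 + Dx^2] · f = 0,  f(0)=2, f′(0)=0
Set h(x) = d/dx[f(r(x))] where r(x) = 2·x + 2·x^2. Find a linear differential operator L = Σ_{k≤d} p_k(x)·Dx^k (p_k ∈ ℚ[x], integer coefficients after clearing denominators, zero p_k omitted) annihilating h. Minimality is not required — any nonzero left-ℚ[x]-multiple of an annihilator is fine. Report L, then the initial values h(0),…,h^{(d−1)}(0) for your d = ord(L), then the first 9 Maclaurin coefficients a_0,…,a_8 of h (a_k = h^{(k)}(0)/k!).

L = (76 + 512·x + 1536·x^2 + 2048·x^3 + 1024·x^4) + (-6 - 12·x)·Dx + (1 + 4·x + 4·x^2)·Dx^2  (order 2).
h: a_k = 0, -128, -384, 3328/3, 20480/3, 118784/15, -315392/15, -24567808/315, -2490368/35, …
ICs: h(0) = 0, h′(0) = -128.

f: a_k = 2, 0, -16, 0, 64/3, 0, -512/45, 0, 1024/315, …
f∘r: x↦r, Dx↦Dx/r' in L_f ⇒ L₀.
h=h₀': d/dx-closure on L₀ ⇒ L.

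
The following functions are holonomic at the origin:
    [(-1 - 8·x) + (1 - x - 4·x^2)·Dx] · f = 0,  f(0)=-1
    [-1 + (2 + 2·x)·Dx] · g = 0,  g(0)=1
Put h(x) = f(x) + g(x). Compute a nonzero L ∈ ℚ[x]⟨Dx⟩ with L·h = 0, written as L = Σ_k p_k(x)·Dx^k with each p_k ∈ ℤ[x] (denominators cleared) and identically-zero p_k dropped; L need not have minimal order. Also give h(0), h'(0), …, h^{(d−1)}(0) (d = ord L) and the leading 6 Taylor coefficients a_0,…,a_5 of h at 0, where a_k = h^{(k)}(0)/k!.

L = (-21 - 75·x - 228·x^2 - 160·x^3) + (41 + 174·x + 609·x^2 + 872·x^3 + 400·x^4)·Dx + (-2 - 38·x - 30·x^2 + 198·x^3 + 352·x^4 + 160·x^5)·Dx^2  (order 2).
h: a_k = 0, -1/2, -41/8, -143/16, -3717/128, -16633/256, …
ICs: h(0) = 0, h′(0) = -1/2.

f: a_k = -1, -1, -5, -9, -29, -65, …
g: a_k = 1, 1/2, -1/8, 1/16, -5/128, 7/256, …
f+g: L₀ = lclm(L_f,L_g), ord ≤ 1+1.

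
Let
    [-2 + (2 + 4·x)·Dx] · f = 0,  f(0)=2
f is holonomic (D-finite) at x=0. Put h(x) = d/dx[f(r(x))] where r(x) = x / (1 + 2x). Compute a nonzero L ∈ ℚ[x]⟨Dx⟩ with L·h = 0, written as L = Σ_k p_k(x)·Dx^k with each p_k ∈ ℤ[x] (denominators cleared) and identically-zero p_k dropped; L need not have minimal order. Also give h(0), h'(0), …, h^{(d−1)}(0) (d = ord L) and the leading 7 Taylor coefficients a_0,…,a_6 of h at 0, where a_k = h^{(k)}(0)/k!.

f: a_k = 2, 2, -1, 1, -5/4, 7/4, -21/8, …
Change of var in L_f (x↦r) gives L₀.
h₀' ⇒ L via d/dx closure of L₀.
L = (-5 - 16·x) + (-1 - 6·x - 8·x^2)·Dx  (order 1).
h: a_k = 2, -10, 39, -141, 1995/4, -7059/4, 50435/8, …
ICs: h(0) = 2.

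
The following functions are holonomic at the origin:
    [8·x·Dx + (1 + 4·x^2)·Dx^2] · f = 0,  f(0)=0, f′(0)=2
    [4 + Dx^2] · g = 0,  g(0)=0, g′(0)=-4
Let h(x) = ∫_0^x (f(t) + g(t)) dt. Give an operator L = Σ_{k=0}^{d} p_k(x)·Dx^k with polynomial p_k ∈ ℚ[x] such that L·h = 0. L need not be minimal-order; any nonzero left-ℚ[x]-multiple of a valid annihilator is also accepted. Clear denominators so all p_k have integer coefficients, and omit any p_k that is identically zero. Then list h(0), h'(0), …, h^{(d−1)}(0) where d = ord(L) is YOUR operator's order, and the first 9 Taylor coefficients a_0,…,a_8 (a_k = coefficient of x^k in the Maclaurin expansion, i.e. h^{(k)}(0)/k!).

L = (-352·x + 1792·x^3 + 512·x^5)·Dx^2 + (-4 + 112·x^2 + 576·x^4 + 256·x^6)·Dx^3 + (-88·x + 448·x^3 + 128·x^5)·Dx^4 + (-1 + 28·x^2 + 144·x^4 + 64·x^6)·Dx^5  (order 5).
h: a_k = 0, 0, -1, 0, 0, 0, 44/45, 0, -718/315, …
ICs: h(0) = 0, h′(0) = 0, h′′(0) = -2, h′′′(0) = 0, h′′′′(0) = 0.

f: a_k = 0, 2, 0, -8/3, 0, 32/5, 0, -128/7, 0, …
g: a_k = 0, -4, 0, 8/3, 0, -8/15, 0, 16/315, 0, …
Weyl lclm of L_f,L_g ⇒ L₀ (ord ≤ 4).
h=∫₀ˣh₀: take L = L₀·Dx.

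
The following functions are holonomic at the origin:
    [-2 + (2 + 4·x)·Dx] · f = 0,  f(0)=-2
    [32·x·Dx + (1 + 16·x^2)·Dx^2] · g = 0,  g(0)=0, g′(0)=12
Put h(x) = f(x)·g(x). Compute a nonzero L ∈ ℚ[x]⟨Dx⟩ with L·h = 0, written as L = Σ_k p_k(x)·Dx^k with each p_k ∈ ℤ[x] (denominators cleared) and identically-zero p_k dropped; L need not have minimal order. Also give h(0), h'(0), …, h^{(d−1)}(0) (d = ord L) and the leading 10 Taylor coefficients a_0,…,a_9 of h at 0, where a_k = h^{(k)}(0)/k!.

f: a_k = -2, -2, 1, -1, 5/4, -7/4, 21/8, -33/8, 429/64, -715/64, …
g: a_k = 0, 12, 0, -64, 0, 3072/5, 0, -49152/7, 0, 262144/3, …
f·g: L₀ = L_f ⊗_s L_g, ord ≤ 1·2.
L = (3 - 32·x - 16·x^2) + (-2 + 28·x + 96·x^2 + 64·x^3)·Dx + (1 + 4·x + 20·x^2 + 64·x^3 + 64·x^4)·Dx^2  (order 2).
h: a_k = 0, -24, -24, 140, 116, -6389/5, -5929/5, 1022653/70, 944407/70, -60850925/336, …
ICs: h(0) = 0, h′(0) = -24.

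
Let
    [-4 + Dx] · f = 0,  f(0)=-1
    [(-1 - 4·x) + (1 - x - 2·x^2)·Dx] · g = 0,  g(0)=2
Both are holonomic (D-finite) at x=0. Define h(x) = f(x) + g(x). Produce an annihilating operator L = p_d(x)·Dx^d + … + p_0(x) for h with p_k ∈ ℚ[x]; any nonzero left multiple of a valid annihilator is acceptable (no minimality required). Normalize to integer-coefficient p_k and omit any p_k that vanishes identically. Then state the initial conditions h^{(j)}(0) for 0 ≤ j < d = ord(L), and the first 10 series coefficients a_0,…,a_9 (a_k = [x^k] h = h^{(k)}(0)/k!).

L = (8 + 192·x^2 + 128·x^3) + (10 - 44·x - 72·x^2 + 64·x^3 + 64·x^4)·Dx + (-3 + 11·x + 6·x^2 - 24·x^3 - 16·x^4)·Dx^2  (order 2).
h: a_k = 1, -2, -2, -2/3, 34/3, 502/15, 3614/45, 52526/315, 107218/315, 1931422/2835, …
ICs: h(0) = 1, h′(0) = -2.

f: a_k = -1, -4, -8, -32/3, -32/3, -128/15, -256/45, -1024/315, -512/315, -2048/2835, …
g: a_k = 2, 2, 6, 10, 22, 42, 86, 170, 342, 682, …
Weyl lclm of L_f,L_g ⇒ L₀ (ord ≤ 2).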